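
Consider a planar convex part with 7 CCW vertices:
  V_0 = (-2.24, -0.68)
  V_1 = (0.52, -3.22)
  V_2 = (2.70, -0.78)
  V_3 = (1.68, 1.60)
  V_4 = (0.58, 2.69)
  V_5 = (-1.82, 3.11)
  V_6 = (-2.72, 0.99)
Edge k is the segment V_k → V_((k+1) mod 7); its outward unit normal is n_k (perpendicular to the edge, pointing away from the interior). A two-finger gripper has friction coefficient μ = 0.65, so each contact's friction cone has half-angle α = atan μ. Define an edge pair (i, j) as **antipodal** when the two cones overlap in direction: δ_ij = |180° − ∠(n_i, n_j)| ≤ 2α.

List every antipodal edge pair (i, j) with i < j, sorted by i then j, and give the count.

α = atan 0.65 = 33.02°;  2α = 66.05°
n_0 = (-0.6772, -0.7358)
n_1 = (+0.7457, -0.6663)
n_2 = (+0.9191, +0.3939)
n_3 = (+0.7039, +0.7103)
n_4 = (+0.1724, +0.9850)
n_5 = (-0.9205, +0.3908)
n_6 = (-0.9611, -0.2762)
  (0,1): δ = 89.16°  ·
  (0,2): δ = 24.18°  ✓
  (0,3): δ = 2.12°  ✓
  (0,4): δ = 32.70°  ✓
  (0,5): δ = 109.62°  ·
  (0,6): δ = 148.66°  ·
  (1,2): δ = 115.02°  ·
  (1,3): δ = 92.96°  ·
  (1,4): δ = 58.15°  ✓
  (1,5): δ = 18.78°  ✓
  (1,6): δ = 57.81°  ✓
  (2,3): δ = 157.94°  ·
  (2,4): δ = 123.12°  ·
  (2,5): δ = 46.20°  ✓
  (2,6): δ = 7.16°  ✓
  (3,4): δ = 145.19°  ·
  (3,5): δ = 68.26°  ·
  (3,6): δ = 29.23°  ✓
  (4,5): δ = 103.08°  ·
  (4,6): δ = 64.04°  ✓
  (5,6): δ = 140.96°  ·
antipodal pairs: 10

count = 10; pairs: (0,2), (0,3), (0,4), (1,4), (1,5), (1,6), (2,5), (2,6), (3,6), (4,6)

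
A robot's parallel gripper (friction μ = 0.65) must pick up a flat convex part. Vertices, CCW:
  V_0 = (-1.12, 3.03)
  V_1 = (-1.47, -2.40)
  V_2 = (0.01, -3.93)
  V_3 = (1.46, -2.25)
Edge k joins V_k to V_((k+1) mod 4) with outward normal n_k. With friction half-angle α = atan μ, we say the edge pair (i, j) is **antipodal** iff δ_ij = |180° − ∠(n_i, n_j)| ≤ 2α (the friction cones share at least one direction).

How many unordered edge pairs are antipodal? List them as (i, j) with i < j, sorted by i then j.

count = 3; pairs: (0,2), (0,3), (1,3)

α = atan 0.65 = 33.02°;  2α = 66.05°
n_0 = (-0.9979, +0.0643)
n_1 = (-0.7188, -0.6953)
n_2 = (+0.7570, -0.6534)
n_3 = (+0.8985, +0.4390)
  (0,1): δ = 132.26°  ·
  (0,2): δ = 37.11°  ✓
  (0,3): δ = 29.73°  ✓
  (1,2): δ = 84.85°  ·
  (1,3): δ = 18.01°  ✓
  (2,3): δ = 113.16°  ·
antipodal pairs: 3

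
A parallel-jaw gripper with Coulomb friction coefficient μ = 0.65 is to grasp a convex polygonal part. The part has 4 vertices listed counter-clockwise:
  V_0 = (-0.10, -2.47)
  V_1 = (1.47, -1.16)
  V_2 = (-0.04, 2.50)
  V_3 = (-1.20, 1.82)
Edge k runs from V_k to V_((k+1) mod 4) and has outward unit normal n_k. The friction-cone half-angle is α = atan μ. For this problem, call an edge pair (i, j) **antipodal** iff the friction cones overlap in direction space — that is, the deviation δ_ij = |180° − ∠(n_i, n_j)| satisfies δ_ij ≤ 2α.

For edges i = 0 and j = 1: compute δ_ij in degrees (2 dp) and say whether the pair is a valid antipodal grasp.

α = atan 0.65 = 33.02°;  2α = 66.05°
edge 0: e_0 = (+1.57, +1.31);  n_0 = (+0.6407, -0.7678)
edge 1: e_1 = (-1.51, +3.66);  n_1 = (+0.9244, +0.3814)
∠(n_0, n_1) = 72.58°
δ = |180° − 72.58°| = 107.42°
107.42° > 2α = 66.05°  →  invalid

δ = 107.42°, invalid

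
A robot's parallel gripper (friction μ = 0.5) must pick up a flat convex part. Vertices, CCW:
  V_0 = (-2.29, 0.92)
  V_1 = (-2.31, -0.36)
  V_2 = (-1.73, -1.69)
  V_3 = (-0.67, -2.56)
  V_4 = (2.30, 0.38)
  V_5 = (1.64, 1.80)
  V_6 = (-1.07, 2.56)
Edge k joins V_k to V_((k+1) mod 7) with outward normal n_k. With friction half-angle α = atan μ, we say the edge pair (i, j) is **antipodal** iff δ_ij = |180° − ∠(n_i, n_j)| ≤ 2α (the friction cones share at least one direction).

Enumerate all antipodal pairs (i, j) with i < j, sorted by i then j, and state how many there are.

count = 7; pairs: (0,3), (0,4), (1,4), (1,5), (2,4), (2,5), (3,6)

α = atan 0.5 = 26.57°;  2α = 53.13°
n_0 = (-0.9999, +0.0156)
n_1 = (-0.9166, -0.3997)
n_2 = (-0.6344, -0.7730)
n_3 = (+0.7035, -0.7107)
n_4 = (+0.9068, +0.4215)
n_5 = (+0.2700, +0.9629)
n_6 = (-0.8023, +0.5969)
  (0,1): δ = 155.54°  ·
  (0,2): δ = 128.48°  ·
  (0,3): δ = 44.40°  ✓
  (0,4): δ = 25.82°  ✓
  (0,5): δ = 75.23°  ·
  (0,6): δ = 144.25°  ·
  (1,2): δ = 152.94°  ·
  (1,3): δ = 68.85°  ·
  (1,4): δ = 1.37°  ✓
  (1,5): δ = 50.77°  ✓
  (1,6): δ = 119.79°  ·
  (2,3): δ = 95.91°  ·
  (2,4): δ = 25.69°  ✓
  (2,5): δ = 23.71°  ✓
  (2,6): δ = 92.73°  ·
  (3,4): δ = 109.78°  ·
  (3,5): δ = 60.37°  ·
  (3,6): δ = 8.65°  ✓
  (4,5): δ = 130.59°  ·
  (4,6): δ = 61.57°  ·
  (5,6): δ = 110.98°  ·
antipodal pairs: 7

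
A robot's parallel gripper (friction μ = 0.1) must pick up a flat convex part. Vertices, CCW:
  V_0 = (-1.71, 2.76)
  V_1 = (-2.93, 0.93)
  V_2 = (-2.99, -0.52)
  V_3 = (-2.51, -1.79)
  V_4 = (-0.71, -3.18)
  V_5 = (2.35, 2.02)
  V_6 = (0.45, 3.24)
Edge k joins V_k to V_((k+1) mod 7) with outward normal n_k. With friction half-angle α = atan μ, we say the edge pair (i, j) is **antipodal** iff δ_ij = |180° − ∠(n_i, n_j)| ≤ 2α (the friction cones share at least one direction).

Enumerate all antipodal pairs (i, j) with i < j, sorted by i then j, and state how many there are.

count = 2; pairs: (0,4), (3,5)

α = atan 0.1 = 5.71°;  2α = 11.42°
n_0 = (-0.8321, +0.5547)
n_1 = (-0.9991, +0.0413)
n_2 = (-0.9354, -0.3535)
n_3 = (-0.6112, -0.7915)
n_4 = (+0.8618, -0.5072)
n_5 = (+0.5403, +0.8415)
n_6 = (-0.2169, +0.9762)
  (0,1): δ = 148.68°  ·
  (0,2): δ = 125.61°  ·
  (0,3): δ = 93.99°  ·
  (0,4): δ = 3.21°  ✓
  (0,5): δ = 90.99°  ·
  (0,6): δ = 136.22°  ·
  (1,2): δ = 156.93°  ·
  (1,3): δ = 125.31°  ·
  (1,4): δ = 28.11°  ·
  (1,5): δ = 59.66°  ·
  (1,6): δ = 104.90°  ·
  (2,3): δ = 148.38°  ·
  (2,4): δ = 51.18°  ·
  (2,5): δ = 36.59°  ·
  (2,6): δ = 81.82°  ·
  (3,4): δ = 82.80°  ·
  (3,5): δ = 4.97°  ✓
  (3,6): δ = 50.20°  ·
  (4,5): δ = 92.23°  ·
  (4,6): δ = 47.00°  ·
  (5,6): δ = 134.77°  ·
antipodal pairs: 2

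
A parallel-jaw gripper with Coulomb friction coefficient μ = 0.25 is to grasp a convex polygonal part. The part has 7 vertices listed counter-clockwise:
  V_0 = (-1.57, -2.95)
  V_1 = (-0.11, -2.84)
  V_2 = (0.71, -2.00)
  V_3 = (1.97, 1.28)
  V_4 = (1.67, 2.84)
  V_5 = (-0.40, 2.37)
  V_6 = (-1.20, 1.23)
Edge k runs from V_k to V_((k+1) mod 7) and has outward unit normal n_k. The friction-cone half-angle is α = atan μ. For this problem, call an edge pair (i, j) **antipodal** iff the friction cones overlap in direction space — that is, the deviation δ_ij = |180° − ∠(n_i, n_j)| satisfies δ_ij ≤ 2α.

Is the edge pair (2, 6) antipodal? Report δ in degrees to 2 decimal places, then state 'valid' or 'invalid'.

δ = 15.96°, valid

α = atan 0.25 = 14.04°;  2α = 28.07°
edge 2: e_2 = (+1.26, +3.28);  n_2 = (+0.9335, -0.3586)
edge 6: e_6 = (-0.37, -4.18);  n_6 = (-0.9961, +0.0882)
∠(n_2, n_6) = 164.04°
δ = |180° − 164.04°| = 15.96°
15.96° ≤ 2α = 28.07°  →  valid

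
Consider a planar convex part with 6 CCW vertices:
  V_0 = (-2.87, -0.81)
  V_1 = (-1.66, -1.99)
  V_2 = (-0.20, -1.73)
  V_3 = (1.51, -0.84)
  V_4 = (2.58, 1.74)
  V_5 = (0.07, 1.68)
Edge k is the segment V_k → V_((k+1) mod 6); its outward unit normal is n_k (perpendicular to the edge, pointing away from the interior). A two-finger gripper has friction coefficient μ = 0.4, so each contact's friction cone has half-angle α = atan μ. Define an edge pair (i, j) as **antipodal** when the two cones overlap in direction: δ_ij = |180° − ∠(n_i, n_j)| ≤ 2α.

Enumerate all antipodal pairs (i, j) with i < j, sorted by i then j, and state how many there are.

count = 5; pairs: (1,4), (1,5), (2,4), (2,5), (3,5)

α = atan 0.4 = 21.80°;  2α = 43.60°
n_0 = (-0.6982, -0.7159)
n_1 = (+0.1753, -0.9845)
n_2 = (+0.4617, -0.8870)
n_3 = (+0.9237, -0.3831)
n_4 = (-0.0239, +0.9997)
n_5 = (-0.6463, +0.7631)
  (0,1): δ = 125.62°  ·
  (0,2): δ = 108.22°  ·
  (0,3): δ = 68.24°  ·
  (0,4): δ = 45.65°  ·
  (0,5): δ = 84.54°  ·
  (1,2): δ = 162.60°  ·
  (1,3): δ = 122.62°  ·
  (1,4): δ = 8.73°  ✓
  (1,5): δ = 30.17°  ✓
  (2,3): δ = 140.02°  ·
  (2,4): δ = 26.13°  ✓
  (2,5): δ = 12.77°  ✓
  (3,4): δ = 66.11°  ·
  (3,5): δ = 27.21°  ✓
  (4,5): δ = 141.11°  ·
antipodal pairs: 5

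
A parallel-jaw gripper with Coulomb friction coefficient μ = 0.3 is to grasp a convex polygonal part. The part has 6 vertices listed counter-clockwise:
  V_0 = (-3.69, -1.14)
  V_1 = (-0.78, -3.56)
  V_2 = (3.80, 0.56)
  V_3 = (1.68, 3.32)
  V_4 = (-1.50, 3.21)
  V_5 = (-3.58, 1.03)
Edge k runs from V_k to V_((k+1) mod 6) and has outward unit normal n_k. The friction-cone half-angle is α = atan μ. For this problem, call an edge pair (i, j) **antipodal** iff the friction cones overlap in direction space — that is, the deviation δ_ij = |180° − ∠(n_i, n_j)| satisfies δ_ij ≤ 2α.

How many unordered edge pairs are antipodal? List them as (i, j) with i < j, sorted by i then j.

α = atan 0.3 = 16.70°;  2α = 33.40°
n_0 = (-0.6394, -0.7689)
n_1 = (+0.6688, -0.7435)
n_2 = (+0.7931, +0.6092)
n_3 = (-0.0346, +0.9994)
n_4 = (-0.7235, +0.6903)
n_5 = (-0.9987, +0.0506)
  (0,1): δ = 98.28°  ·
  (0,2): δ = 12.72°  ✓
  (0,3): δ = 41.73°  ·
  (0,4): δ = 86.09°  ·
  (0,5): δ = 126.85°  ·
  (1,2): δ = 94.44°  ·
  (1,3): δ = 39.99°  ·
  (1,4): δ = 4.37°  ✓
  (1,5): δ = 45.12°  ·
  (2,3): δ = 125.55°  ·
  (2,4): δ = 81.18°  ·
  (2,5): δ = 40.43°  ·
  (3,4): δ = 135.64°  ·
  (3,5): δ = 94.88°  ·
  (4,5): δ = 139.25°  ·
antipodal pairs: 2

count = 2; pairs: (0,2), (1,4)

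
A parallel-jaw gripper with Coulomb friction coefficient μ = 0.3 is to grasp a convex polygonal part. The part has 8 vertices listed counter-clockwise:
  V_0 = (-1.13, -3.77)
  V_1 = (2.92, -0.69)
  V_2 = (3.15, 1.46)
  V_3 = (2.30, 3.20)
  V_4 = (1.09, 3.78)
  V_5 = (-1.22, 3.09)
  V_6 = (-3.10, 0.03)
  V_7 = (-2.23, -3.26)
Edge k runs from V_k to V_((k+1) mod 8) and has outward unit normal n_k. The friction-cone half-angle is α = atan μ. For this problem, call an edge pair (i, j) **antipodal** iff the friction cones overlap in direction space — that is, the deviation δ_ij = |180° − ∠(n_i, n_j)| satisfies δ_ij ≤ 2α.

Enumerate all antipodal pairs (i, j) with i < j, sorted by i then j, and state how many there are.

α = atan 0.3 = 16.70°;  2α = 33.40°
n_0 = (+0.6053, -0.7960)
n_1 = (+0.9943, -0.1064)
n_2 = (+0.8985, +0.4389)
n_3 = (+0.4322, +0.9018)
n_4 = (-0.2862, +0.9582)
n_5 = (-0.8520, +0.5235)
n_6 = (-0.9668, -0.2557)
n_7 = (-0.4206, -0.9072)
  (0,1): δ = 133.36°  ·
  (0,2): δ = 101.22°  ·
  (0,3): δ = 62.86°  ·
  (0,4): δ = 20.62°  ✓
  (0,5): δ = 21.18°  ✓
  (0,6): δ = 67.56°  ·
  (0,7): δ = 117.87°  ·
  (1,2): δ = 147.86°  ·
  (1,3): δ = 109.50°  ·
  (1,4): δ = 67.26°  ·
  (1,5): δ = 25.46°  ✓
  (1,6): δ = 20.92°  ✓
  (1,7): δ = 71.23°  ·
  (2,3): δ = 141.65°  ·
  (2,4): δ = 99.40°  ·
  (2,5): δ = 57.60°  ·
  (2,6): δ = 11.22°  ✓
  (2,7): δ = 39.09°  ·
  (3,4): δ = 137.76°  ·
  (3,5): δ = 95.96°  ·
  (3,6): δ = 49.58°  ·
  (3,7): δ = 0.74°  ✓
  (4,5): δ = 138.20°  ·
  (4,6): δ = 91.82°  ·
  (4,7): δ = 41.51°  ·
  (5,6): δ = 133.62°  ·
  (5,7): δ = 83.31°  ·
  (6,7): δ = 129.69°  ·
antipodal pairs: 6

count = 6; pairs: (0,4), (0,5), (1,5), (1,6), (2,6), (3,7)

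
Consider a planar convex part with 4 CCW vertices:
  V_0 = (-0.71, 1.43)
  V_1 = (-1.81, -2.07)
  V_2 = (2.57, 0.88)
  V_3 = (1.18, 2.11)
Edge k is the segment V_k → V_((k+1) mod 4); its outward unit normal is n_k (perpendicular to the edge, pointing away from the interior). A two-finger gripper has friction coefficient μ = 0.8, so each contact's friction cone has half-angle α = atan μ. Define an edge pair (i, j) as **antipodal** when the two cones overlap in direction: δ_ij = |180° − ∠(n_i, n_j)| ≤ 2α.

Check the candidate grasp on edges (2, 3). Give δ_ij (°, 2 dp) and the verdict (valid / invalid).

δ = 118.71°, invalid

α = atan 0.8 = 38.66°;  2α = 77.32°
edge 2: e_2 = (-1.39, +1.23);  n_2 = (+0.6627, +0.7489)
edge 3: e_3 = (-1.89, -0.68);  n_3 = (-0.3385, +0.9410)
∠(n_2, n_3) = 61.29°
δ = |180° − 61.29°| = 118.71°
118.71° > 2α = 77.32°  →  invalid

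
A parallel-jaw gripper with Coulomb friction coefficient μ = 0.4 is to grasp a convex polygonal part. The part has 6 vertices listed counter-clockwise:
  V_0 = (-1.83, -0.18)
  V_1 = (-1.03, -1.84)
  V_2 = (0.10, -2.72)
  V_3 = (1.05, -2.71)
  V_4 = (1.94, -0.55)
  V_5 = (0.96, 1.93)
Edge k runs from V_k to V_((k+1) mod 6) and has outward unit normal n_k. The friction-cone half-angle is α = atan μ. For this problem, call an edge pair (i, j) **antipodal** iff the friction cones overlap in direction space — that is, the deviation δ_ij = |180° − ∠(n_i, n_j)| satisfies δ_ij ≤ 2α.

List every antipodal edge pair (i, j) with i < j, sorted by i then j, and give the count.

count = 4; pairs: (0,4), (1,4), (2,5), (3,5)

α = atan 0.4 = 21.80°;  2α = 43.60°
n_0 = (-0.9008, -0.4341)
n_1 = (-0.6144, -0.7890)
n_2 = (+0.0105, -0.9999)
n_3 = (+0.9246, -0.3810)
n_4 = (+0.9300, +0.3675)
n_5 = (-0.6032, +0.7976)
  (0,1): δ = 153.64°  ·
  (0,2): δ = 115.13°  ·
  (0,3): δ = 48.12°  ·
  (0,4): δ = 4.17°  ✓
  (0,5): δ = 101.37°  ·
  (1,2): δ = 141.49°  ·
  (1,3): δ = 74.48°  ·
  (1,4): δ = 30.53°  ✓
  (1,5): δ = 75.01°  ·
  (2,3): δ = 113.00°  ·
  (2,4): δ = 69.04°  ·
  (2,5): δ = 36.50°  ✓
  (3,4): δ = 136.04°  ·
  (3,5): δ = 30.51°  ✓
  (4,5): δ = 74.46°  ·
antipodal pairs: 4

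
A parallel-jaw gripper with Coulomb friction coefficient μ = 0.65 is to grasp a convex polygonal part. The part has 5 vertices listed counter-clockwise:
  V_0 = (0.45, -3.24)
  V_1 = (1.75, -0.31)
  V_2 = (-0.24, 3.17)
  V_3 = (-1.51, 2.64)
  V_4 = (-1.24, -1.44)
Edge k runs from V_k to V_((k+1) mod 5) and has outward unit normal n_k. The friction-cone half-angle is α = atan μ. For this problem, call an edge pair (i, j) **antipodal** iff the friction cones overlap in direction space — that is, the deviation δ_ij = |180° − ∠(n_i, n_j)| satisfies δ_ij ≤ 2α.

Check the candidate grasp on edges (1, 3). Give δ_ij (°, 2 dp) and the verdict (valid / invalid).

α = atan 0.65 = 33.02°;  2α = 66.05°
edge 1: e_1 = (-1.99, +3.48);  n_1 = (+0.8681, +0.4964)
edge 3: e_3 = (+0.27, -4.08);  n_3 = (-0.9978, -0.0660)
∠(n_1, n_3) = 154.02°
δ = |180° − 154.02°| = 25.98°
25.98° ≤ 2α = 66.05°  →  valid

δ = 25.98°, valid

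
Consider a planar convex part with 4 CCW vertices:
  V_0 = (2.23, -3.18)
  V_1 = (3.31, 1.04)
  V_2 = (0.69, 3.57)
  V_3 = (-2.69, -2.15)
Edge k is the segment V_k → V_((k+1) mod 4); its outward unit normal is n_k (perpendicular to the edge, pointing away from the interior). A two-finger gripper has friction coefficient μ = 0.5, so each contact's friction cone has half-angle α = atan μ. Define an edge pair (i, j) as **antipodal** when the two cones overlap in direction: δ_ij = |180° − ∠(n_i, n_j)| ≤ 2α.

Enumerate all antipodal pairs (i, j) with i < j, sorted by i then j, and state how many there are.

α = atan 0.5 = 26.57°;  2α = 53.13°
n_0 = (+0.9688, -0.2479)
n_1 = (+0.6946, +0.7194)
n_2 = (-0.8609, +0.5087)
n_3 = (-0.2049, -0.9788)
  (0,1): δ = 119.64°  ·
  (0,2): δ = 16.22°  ✓
  (0,3): δ = 92.53°  ·
  (1,2): δ = 76.58°  ·
  (1,3): δ = 32.17°  ✓
  (2,3): δ = 71.24°  ·
antipodal pairs: 2

count = 2; pairs: (0,2), (1,3)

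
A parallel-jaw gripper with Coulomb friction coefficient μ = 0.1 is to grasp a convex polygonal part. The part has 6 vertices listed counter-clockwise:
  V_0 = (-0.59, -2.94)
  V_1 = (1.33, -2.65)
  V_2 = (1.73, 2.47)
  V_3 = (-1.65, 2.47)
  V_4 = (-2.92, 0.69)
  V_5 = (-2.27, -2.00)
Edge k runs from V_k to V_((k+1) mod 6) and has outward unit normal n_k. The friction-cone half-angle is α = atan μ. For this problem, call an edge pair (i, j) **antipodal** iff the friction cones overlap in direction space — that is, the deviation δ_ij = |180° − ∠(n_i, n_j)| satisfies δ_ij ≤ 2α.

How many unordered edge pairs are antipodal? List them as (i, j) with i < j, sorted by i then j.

count = 1; pairs: (0,2)

α = atan 0.1 = 5.71°;  2α = 11.42°
n_0 = (+0.1493, -0.9888)
n_1 = (+0.9970, -0.0779)
n_2 = (+0.0000, +1.0000)
n_3 = (-0.8140, +0.5808)
n_4 = (-0.9720, -0.2349)
n_5 = (-0.4883, -0.8727)
  (0,1): δ = 103.06°  ·
  (0,2): δ = 8.59°  ✓
  (0,3): δ = 45.90°  ·
  (0,4): δ = 95.00°  ·
  (0,5): δ = 142.18°  ·
  (1,2): δ = 85.53°  ·
  (1,3): δ = 31.04°  ·
  (1,4): δ = 18.05°  ·
  (1,5): δ = 65.24°  ·
  (2,3): δ = 125.51°  ·
  (2,4): δ = 76.42°  ·
  (2,5): δ = 29.23°  ·
  (3,4): δ = 130.91°  ·
  (3,5): δ = 83.72°  ·
  (4,5): δ = 132.81°  ·
antipodal pairs: 1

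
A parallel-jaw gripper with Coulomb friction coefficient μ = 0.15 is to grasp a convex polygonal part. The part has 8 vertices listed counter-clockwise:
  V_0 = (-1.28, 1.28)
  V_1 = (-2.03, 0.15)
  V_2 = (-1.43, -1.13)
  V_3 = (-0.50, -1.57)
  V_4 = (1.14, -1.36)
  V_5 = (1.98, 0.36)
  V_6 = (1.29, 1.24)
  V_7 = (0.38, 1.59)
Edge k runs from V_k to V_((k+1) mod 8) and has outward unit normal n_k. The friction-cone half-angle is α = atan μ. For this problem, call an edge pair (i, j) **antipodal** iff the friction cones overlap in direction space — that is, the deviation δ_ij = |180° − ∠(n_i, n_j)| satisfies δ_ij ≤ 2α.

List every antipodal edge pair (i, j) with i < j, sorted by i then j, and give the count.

count = 4; pairs: (0,4), (1,5), (2,6), (3,7)

α = atan 0.15 = 8.53°;  2α = 17.06°
n_0 = (-0.8332, +0.5530)
n_1 = (-0.9055, -0.4244)
n_2 = (-0.4277, -0.9039)
n_3 = (+0.1270, -0.9919)
n_4 = (+0.8986, -0.4388)
n_5 = (+0.7869, +0.6170)
n_6 = (+0.3590, +0.9333)
n_7 = (-0.1836, +0.9830)
  (0,1): δ = 121.31°  ·
  (0,2): δ = 81.75°  ·
  (0,3): δ = 49.13°  ·
  (0,4): δ = 7.54°  ✓
  (0,5): δ = 71.67°  ·
  (0,6): δ = 102.54°  ·
  (0,7): δ = 134.15°  ·
  (1,2): δ = 140.43°  ·
  (1,3): δ = 107.82°  ·
  (1,4): δ = 51.14°  ·
  (1,5): δ = 12.98°  ✓
  (1,6): δ = 43.85°  ·
  (1,7): δ = 75.46°  ·
  (2,3): δ = 147.38°  ·
  (2,4): δ = 90.71°  ·
  (2,5): δ = 26.58°  ·
  (2,6): δ = 4.28°  ✓
  (2,7): δ = 35.90°  ·
  (3,4): δ = 123.33°  ·
  (3,5): δ = 59.20°  ·
  (3,6): δ = 28.33°  ·
  (3,7): δ = 3.28°  ✓
  (4,5): δ = 115.87°  ·
  (4,6): δ = 85.01°  ·
  (4,7): δ = 53.39°  ·
  (5,6): δ = 149.14°  ·
  (5,7): δ = 117.52°  ·
  (6,7): δ = 148.38°  ·
antipodal pairs: 4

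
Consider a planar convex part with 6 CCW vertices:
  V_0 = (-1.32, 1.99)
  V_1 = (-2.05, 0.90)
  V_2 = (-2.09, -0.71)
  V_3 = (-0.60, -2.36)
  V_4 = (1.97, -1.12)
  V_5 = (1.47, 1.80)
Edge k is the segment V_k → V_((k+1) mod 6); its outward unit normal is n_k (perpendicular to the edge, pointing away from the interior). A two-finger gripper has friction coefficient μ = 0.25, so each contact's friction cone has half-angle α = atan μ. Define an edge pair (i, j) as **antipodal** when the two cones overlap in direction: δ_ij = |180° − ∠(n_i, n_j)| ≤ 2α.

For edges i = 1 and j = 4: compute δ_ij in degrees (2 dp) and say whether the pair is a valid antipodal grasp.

δ = 11.14°, valid

α = atan 0.25 = 14.04°;  2α = 28.07°
edge 1: e_1 = (-0.04, -1.61);  n_1 = (-0.9997, +0.0248)
edge 4: e_4 = (-0.50, +2.92);  n_4 = (+0.9857, +0.1688)
∠(n_1, n_4) = 168.86°
δ = |180° − 168.86°| = 11.14°
11.14° ≤ 2α = 28.07°  →  valid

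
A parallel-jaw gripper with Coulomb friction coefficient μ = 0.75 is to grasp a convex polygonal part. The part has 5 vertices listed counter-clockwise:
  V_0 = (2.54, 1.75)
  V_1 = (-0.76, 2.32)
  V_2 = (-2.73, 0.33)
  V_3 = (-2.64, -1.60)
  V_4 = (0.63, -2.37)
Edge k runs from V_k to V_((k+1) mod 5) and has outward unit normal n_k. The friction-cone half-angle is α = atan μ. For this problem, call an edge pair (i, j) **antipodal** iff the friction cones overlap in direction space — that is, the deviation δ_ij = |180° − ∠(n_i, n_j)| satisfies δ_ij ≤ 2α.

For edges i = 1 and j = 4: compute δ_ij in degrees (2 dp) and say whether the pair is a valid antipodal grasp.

α = atan 0.75 = 36.87°;  2α = 73.74°
edge 1: e_1 = (-1.97, -1.99);  n_1 = (-0.7107, +0.7035)
edge 4: e_4 = (+1.91, +4.12);  n_4 = (+0.9072, -0.4206)
∠(n_1, n_4) = 160.16°
δ = |180° − 160.16°| = 19.84°
19.84° ≤ 2α = 73.74°  →  valid

δ = 19.84°, valid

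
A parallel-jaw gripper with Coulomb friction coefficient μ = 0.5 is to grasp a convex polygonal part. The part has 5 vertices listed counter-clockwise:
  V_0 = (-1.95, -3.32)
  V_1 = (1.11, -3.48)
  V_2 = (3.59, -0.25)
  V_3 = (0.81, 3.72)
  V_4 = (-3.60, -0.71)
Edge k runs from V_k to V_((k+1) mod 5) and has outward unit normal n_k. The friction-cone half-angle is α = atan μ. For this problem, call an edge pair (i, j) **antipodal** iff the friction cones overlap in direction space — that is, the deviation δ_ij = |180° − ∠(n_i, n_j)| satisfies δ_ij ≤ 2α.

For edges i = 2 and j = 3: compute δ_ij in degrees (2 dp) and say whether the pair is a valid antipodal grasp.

δ = 79.87°, invalid

α = atan 0.5 = 26.57°;  2α = 53.13°
edge 2: e_2 = (-2.78, +3.97);  n_2 = (+0.8191, +0.5736)
edge 3: e_3 = (-4.41, -4.43);  n_3 = (-0.7087, +0.7055)
∠(n_2, n_3) = 100.13°
δ = |180° − 100.13°| = 79.87°
79.87° > 2α = 53.13°  →  invalid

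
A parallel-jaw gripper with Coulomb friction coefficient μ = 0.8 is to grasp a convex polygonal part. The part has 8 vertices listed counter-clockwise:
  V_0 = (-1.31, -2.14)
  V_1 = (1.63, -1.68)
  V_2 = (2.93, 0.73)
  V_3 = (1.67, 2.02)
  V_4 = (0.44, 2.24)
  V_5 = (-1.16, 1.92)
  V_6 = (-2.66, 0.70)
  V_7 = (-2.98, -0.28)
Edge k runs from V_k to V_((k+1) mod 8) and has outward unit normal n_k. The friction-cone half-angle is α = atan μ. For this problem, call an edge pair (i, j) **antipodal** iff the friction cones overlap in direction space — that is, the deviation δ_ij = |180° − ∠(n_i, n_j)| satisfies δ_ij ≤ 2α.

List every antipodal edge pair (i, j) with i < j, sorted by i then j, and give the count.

α = atan 0.8 = 38.66°;  2α = 77.32°
n_0 = (+0.1546, -0.9880)
n_1 = (+0.8801, -0.4748)
n_2 = (+0.7154, +0.6987)
n_3 = (+0.1761, +0.9844)
n_4 = (-0.1961, +0.9806)
n_5 = (-0.6310, +0.7758)
n_6 = (-0.9506, +0.3104)
n_7 = (-0.7441, -0.6681)
  (0,1): δ = 127.24°  ·
  (0,2): δ = 54.57°  ✓
  (0,3): δ = 19.03°  ✓
  (0,4): δ = 2.42°  ✓
  (0,5): δ = 30.23°  ✓
  (0,6): δ = 63.02°  ✓
  (0,7): δ = 123.03°  ·
  (1,2): δ = 107.33°  ·
  (1,3): δ = 71.80°  ✓
  (1,4): δ = 50.35°  ✓
  (1,5): δ = 22.53°  ✓
  (1,6): δ = 10.26°  ✓
  (1,7): δ = 70.26°  ✓
  (2,3): δ = 144.47°  ·
  (2,4): δ = 123.02°  ·
  (2,5): δ = 95.20°  ·
  (2,6): δ = 62.41°  ✓
  (2,7): δ = 2.41°  ✓
  (3,4): δ = 158.55°  ·
  (3,5): δ = 130.74°  ·
  (3,6): δ = 97.94°  ·
  (3,7): δ = 37.94°  ✓
  (4,5): δ = 152.19°  ·
  (4,6): δ = 119.39°  ·
  (4,7): δ = 59.39°  ✓
  (5,6): δ = 147.21°  ·
  (5,7): δ = 87.20°  ·
  (6,7): δ = 120.00°  ·
antipodal pairs: 14

count = 14; pairs: (0,2), (0,3), (0,4), (0,5), (0,6), (1,3), (1,4), (1,5), (1,6), (1,7), (2,6), (2,7), (3,7), (4,7)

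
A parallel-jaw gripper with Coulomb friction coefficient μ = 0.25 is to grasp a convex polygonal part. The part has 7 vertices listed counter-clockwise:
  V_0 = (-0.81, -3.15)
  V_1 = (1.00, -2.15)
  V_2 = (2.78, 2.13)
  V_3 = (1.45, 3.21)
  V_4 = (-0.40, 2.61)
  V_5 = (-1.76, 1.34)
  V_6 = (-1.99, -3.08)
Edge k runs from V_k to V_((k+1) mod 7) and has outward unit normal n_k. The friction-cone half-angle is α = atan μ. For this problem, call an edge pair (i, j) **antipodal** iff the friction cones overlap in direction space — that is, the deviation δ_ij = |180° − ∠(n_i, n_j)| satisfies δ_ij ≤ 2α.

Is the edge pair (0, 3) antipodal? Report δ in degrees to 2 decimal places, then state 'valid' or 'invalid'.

δ = 10.95°, valid

α = atan 0.25 = 14.04°;  2α = 28.07°
edge 0: e_0 = (+1.81, +1.00);  n_0 = (+0.4836, -0.8753)
edge 3: e_3 = (-1.85, -0.60);  n_3 = (-0.3085, +0.9512)
∠(n_0, n_3) = 169.05°
δ = |180° − 169.05°| = 10.95°
10.95° ≤ 2α = 28.07°  →  valid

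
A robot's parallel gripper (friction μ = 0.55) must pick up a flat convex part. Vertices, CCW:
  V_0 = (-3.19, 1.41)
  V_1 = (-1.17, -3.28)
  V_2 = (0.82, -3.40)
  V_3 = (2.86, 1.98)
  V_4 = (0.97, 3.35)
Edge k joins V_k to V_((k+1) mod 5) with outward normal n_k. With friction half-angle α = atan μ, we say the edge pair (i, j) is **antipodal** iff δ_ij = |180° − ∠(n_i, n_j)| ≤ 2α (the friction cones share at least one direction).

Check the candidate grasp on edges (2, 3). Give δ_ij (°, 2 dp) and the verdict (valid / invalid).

α = atan 0.55 = 28.81°;  2α = 57.62°
edge 2: e_2 = (+2.04, +5.38);  n_2 = (+0.9350, -0.3545)
edge 3: e_3 = (-1.89, +1.37);  n_3 = (+0.5869, +0.8097)
∠(n_2, n_3) = 74.83°
δ = |180° − 74.83°| = 105.17°
105.17° > 2α = 57.62°  →  invalid

δ = 105.17°, invalid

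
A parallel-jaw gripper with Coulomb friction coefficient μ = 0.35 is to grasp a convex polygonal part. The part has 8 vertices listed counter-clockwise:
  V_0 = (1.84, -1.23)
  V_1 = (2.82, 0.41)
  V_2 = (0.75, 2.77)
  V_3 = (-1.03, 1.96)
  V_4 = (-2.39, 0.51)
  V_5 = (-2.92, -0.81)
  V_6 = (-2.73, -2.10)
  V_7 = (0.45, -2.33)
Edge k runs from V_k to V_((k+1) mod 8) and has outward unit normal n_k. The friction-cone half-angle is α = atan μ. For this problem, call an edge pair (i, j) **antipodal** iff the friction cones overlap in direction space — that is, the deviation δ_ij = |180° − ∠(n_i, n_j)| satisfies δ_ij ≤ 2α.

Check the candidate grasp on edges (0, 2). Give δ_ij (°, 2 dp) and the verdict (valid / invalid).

α = atan 0.35 = 19.29°;  2α = 38.58°
edge 0: e_0 = (+0.98, +1.64);  n_0 = (+0.8584, -0.5130)
edge 2: e_2 = (-1.78, -0.81);  n_2 = (-0.4142, +0.9102)
∠(n_0, n_2) = 145.33°
δ = |180° − 145.33°| = 34.67°
34.67° ≤ 2α = 38.58°  →  valid

δ = 34.67°, valid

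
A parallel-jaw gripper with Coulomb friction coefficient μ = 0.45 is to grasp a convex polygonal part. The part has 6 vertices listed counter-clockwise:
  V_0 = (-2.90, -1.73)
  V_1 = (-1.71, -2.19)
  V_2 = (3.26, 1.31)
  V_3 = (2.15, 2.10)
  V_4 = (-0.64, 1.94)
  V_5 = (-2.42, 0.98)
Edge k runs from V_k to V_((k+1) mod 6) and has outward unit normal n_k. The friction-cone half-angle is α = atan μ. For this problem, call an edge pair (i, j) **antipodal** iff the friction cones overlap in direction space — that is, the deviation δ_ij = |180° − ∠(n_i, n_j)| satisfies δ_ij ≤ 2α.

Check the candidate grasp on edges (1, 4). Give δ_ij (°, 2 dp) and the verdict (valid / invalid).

δ = 6.82°, valid

α = atan 0.45 = 24.23°;  2α = 48.46°
edge 1: e_1 = (+4.97, +3.50);  n_1 = (+0.5758, -0.8176)
edge 4: e_4 = (-1.78, -0.96);  n_4 = (-0.4747, +0.8802)
∠(n_1, n_4) = 173.18°
δ = |180° − 173.18°| = 6.82°
6.82° ≤ 2α = 48.46°  →  valid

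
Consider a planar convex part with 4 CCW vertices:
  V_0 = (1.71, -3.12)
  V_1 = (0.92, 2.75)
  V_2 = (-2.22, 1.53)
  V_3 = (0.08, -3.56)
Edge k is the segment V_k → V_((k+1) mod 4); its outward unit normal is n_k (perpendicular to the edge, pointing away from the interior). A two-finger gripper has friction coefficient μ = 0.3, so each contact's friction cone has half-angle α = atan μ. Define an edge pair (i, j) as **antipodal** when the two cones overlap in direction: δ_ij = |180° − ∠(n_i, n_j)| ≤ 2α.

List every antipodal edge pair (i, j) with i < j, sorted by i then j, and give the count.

α = atan 0.3 = 16.70°;  2α = 33.40°
n_0 = (+0.9911, +0.1334)
n_1 = (-0.3622, +0.9321)
n_2 = (-0.9113, -0.4118)
n_3 = (+0.2606, -0.9654)
  (0,1): δ = 76.43°  ·
  (0,2): δ = 16.65°  ✓
  (0,3): δ = 97.44°  ·
  (1,2): δ = 86.92°  ·
  (1,3): δ = 6.13°  ✓
  (2,3): δ = 99.21°  ·
antipodal pairs: 2

count = 2; pairs: (0,2), (1,3)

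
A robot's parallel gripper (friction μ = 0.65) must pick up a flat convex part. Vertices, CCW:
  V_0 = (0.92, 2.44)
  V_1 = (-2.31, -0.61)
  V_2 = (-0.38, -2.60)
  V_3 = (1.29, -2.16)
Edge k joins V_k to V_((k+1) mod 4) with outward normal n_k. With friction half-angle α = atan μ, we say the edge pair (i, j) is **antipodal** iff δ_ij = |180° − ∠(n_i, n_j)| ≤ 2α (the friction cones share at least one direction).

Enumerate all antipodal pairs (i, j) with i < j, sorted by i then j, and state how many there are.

count = 3; pairs: (0,2), (0,3), (1,3)

α = atan 0.65 = 33.02°;  2α = 66.05°
n_0 = (-0.6866, +0.7271)
n_1 = (-0.7178, -0.6962)
n_2 = (+0.2548, -0.9670)
n_3 = (+0.9968, +0.0802)
  (0,1): δ = 89.24°  ·
  (0,2): δ = 28.60°  ✓
  (0,3): δ = 51.24°  ✓
  (1,2): δ = 119.36°  ·
  (1,3): δ = 39.52°  ✓
  (2,3): δ = 100.16°  ·
antipodal pairs: 3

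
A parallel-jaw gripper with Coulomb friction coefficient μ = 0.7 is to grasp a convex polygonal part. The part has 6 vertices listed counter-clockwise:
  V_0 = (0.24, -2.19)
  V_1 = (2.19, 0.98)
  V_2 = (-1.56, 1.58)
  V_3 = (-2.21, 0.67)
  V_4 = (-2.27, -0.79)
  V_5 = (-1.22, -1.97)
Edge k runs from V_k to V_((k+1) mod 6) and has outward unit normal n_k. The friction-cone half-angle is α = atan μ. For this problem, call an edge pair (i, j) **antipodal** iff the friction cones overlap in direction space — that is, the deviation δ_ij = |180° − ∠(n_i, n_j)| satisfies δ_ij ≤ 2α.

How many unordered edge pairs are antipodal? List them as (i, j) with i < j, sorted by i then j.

α = atan 0.7 = 34.99°;  2α = 69.98°
n_0 = (+0.8518, -0.5239)
n_1 = (+0.1580, +0.9874)
n_2 = (-0.8137, +0.5812)
n_3 = (-0.9992, +0.0411)
n_4 = (-0.7471, -0.6648)
n_5 = (-0.1490, -0.9888)
  (0,1): δ = 67.49°  ✓
  (0,2): δ = 3.94°  ✓
  (0,3): δ = 29.24°  ✓
  (0,4): δ = 73.26°  ·
  (0,5): δ = 113.03°  ·
  (1,2): δ = 116.45°  ·
  (1,3): δ = 83.26°  ·
  (1,4): δ = 39.25°  ✓
  (1,5): δ = 0.52°  ✓
  (2,3): δ = 146.82°  ·
  (2,4): δ = 102.80°  ·
  (2,5): δ = 63.03°  ✓
  (3,4): δ = 135.98°  ·
  (3,5): δ = 96.22°  ·
  (4,5): δ = 140.23°  ·
antipodal pairs: 6

count = 6; pairs: (0,1), (0,2), (0,3), (1,4), (1,5), (2,5)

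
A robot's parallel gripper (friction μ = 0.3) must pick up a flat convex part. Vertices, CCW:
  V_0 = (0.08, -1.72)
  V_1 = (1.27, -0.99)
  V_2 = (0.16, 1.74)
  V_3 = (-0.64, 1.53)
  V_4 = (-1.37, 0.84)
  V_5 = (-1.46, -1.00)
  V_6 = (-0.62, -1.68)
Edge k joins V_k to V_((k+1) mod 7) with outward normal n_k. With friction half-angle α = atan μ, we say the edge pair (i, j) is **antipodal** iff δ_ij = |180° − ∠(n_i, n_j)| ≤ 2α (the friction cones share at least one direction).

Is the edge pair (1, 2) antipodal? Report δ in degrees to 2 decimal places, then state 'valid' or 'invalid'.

α = atan 0.3 = 16.70°;  2α = 33.40°
edge 1: e_1 = (-1.11, +2.73);  n_1 = (+0.9264, +0.3767)
edge 2: e_2 = (-0.80, -0.21);  n_2 = (-0.2539, +0.9672)
∠(n_1, n_2) = 82.58°
δ = |180° − 82.58°| = 97.42°
97.42° > 2α = 33.40°  →  invalid

δ = 97.42°, invalid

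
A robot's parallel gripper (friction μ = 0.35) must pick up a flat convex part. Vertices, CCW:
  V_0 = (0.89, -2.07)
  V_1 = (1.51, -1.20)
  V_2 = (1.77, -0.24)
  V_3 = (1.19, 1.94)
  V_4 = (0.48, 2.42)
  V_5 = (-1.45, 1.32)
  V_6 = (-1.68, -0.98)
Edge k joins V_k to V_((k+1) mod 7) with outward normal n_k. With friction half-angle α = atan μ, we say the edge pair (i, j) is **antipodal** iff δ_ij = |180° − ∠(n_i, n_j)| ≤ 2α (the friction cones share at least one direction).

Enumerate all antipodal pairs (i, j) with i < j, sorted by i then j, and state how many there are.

count = 5; pairs: (0,4), (0,5), (1,5), (2,5), (3,6)

α = atan 0.35 = 19.29°;  2α = 38.58°
n_0 = (+0.8144, -0.5804)
n_1 = (+0.9652, -0.2614)
n_2 = (+0.9664, +0.2571)
n_3 = (+0.5601, +0.8284)
n_4 = (-0.4952, +0.8688)
n_5 = (-0.9950, +0.0995)
n_6 = (-0.3905, -0.9206)
  (0,1): δ = 159.68°  ·
  (0,2): δ = 129.63°  ·
  (0,3): δ = 88.59°  ·
  (0,4): δ = 24.84°  ✓
  (0,5): δ = 29.76°  ✓
  (0,6): δ = 102.49°  ·
  (1,2): δ = 149.95°  ·
  (1,3): δ = 108.91°  ·
  (1,4): δ = 45.17°  ·
  (1,5): δ = 9.44°  ✓
  (1,6): δ = 82.17°  ·
  (2,3): δ = 138.96°  ·
  (2,4): δ = 75.22°  ·
  (2,5): δ = 20.61°  ✓
  (2,6): δ = 52.12°  ·
  (3,4): δ = 116.26°  ·
  (3,5): δ = 61.65°  ·
  (3,6): δ = 11.08°  ✓
  (4,5): δ = 125.39°  ·
  (4,6): δ = 52.66°  ·
  (5,6): δ = 107.27°  ·
antipodal pairs: 5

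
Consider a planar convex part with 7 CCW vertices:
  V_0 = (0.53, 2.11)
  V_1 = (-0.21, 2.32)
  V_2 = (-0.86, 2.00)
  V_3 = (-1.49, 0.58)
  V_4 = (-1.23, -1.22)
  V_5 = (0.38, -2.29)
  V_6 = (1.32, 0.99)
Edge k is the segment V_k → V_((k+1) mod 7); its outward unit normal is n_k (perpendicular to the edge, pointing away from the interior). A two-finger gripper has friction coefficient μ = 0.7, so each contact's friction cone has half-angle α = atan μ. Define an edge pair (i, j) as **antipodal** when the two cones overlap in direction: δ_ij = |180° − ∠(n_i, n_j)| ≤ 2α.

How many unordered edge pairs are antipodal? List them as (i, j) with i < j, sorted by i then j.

count = 9; pairs: (0,3), (0,4), (1,4), (1,5), (2,5), (2,6), (3,5), (3,6), (4,6)

α = atan 0.7 = 34.99°;  2α = 69.98°
n_0 = (+0.2730, +0.9620)
n_1 = (-0.4417, +0.8972)
n_2 = (-0.9141, +0.4055)
n_3 = (-0.9897, -0.1430)
n_4 = (-0.5535, -0.8328)
n_5 = (+0.9613, -0.2755)
n_6 = (+0.8172, +0.5764)
  (0,1): δ = 137.95°  ·
  (0,2): δ = 98.08°  ·
  (0,3): δ = 65.94°  ✓
  (0,4): δ = 17.76°  ✓
  (0,5): δ = 89.85°  ·
  (0,6): δ = 141.04°  ·
  (1,2): δ = 140.14°  ·
  (1,3): δ = 107.99°  ·
  (1,4): δ = 59.82°  ✓
  (1,5): δ = 47.80°  ✓
  (1,6): δ = 98.99°  ·
  (2,3): δ = 147.86°  ·
  (2,4): δ = 99.68°  ·
  (2,5): δ = 7.93°  ✓
  (2,6): δ = 59.12°  ✓
  (3,4): δ = 131.83°  ·
  (3,5): δ = 24.21°  ✓
  (3,6): δ = 26.98°  ✓
  (4,5): δ = 72.38°  ·
  (4,6): δ = 21.19°  ✓
  (5,6): δ = 128.81°  ·
antipodal pairs: 9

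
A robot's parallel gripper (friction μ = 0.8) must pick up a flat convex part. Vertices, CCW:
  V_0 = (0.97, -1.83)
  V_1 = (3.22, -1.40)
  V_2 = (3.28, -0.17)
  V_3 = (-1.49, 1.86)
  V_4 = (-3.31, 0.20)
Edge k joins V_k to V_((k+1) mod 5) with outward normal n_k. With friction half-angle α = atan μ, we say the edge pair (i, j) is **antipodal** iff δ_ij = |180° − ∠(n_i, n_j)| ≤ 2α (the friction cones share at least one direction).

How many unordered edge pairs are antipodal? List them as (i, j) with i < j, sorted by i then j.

count = 6; pairs: (0,2), (0,3), (1,3), (1,4), (2,4), (3,4)

α = atan 0.8 = 38.66°;  2α = 77.32°
n_0 = (+0.1877, -0.9822)
n_1 = (+0.9988, -0.0487)
n_2 = (+0.3916, +0.9201)
n_3 = (-0.6739, +0.7388)
n_4 = (-0.4285, -0.9035)
  (0,1): δ = 103.61°  ·
  (0,2): δ = 33.87°  ✓
  (0,3): δ = 31.55°  ✓
  (0,4): δ = 143.81°  ·
  (1,2): δ = 110.26°  ·
  (1,3): δ = 44.84°  ✓
  (1,4): δ = 67.42°  ✓
  (2,3): δ = 114.58°  ·
  (2,4): δ = 2.32°  ✓
  (3,4): δ = 67.74°  ✓
antipodal pairs: 6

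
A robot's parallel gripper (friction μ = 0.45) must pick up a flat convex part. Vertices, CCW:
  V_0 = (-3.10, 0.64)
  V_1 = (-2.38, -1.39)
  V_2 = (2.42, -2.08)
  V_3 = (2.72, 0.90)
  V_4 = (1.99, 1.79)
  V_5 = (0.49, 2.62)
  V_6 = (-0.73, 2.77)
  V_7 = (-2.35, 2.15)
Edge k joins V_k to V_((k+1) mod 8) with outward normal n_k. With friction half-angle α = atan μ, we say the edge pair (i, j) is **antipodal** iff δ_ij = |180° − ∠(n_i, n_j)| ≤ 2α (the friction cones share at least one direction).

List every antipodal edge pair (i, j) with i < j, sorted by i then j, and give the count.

α = atan 0.45 = 24.23°;  2α = 48.46°
n_0 = (-0.9425, -0.3343)
n_1 = (-0.1423, -0.9898)
n_2 = (+0.9950, -0.1002)
n_3 = (+0.7732, +0.6342)
n_4 = (+0.4842, +0.8750)
n_5 = (+0.1220, +0.9925)
n_6 = (-0.3574, +0.9339)
n_7 = (-0.8956, +0.4448)
  (0,1): δ = 117.71°  ·
  (0,2): δ = 25.28°  ✓
  (0,3): δ = 19.83°  ✓
  (0,4): δ = 41.51°  ✓
  (0,5): δ = 63.46°  ·
  (0,6): δ = 91.41°  ·
  (0,7): δ = 134.06°  ·
  (1,2): δ = 87.57°  ·
  (1,3): δ = 42.46°  ✓
  (1,4): δ = 20.78°  ✓
  (1,5): δ = 1.17°  ✓
  (1,6): δ = 29.12°  ✓
  (1,7): δ = 71.77°  ·
  (2,3): δ = 134.89°  ·
  (2,4): δ = 113.21°  ·
  (2,5): δ = 91.26°  ·
  (2,6): δ = 63.31°  ·
  (2,7): δ = 20.66°  ✓
  (3,4): δ = 158.32°  ·
  (3,5): δ = 136.37°  ·
  (3,6): δ = 108.42°  ·
  (3,7): δ = 65.77°  ·
  (4,5): δ = 158.05°  ·
  (4,6): δ = 130.10°  ·
  (4,7): δ = 87.46°  ·
  (5,6): δ = 152.05°  ·
  (5,7): δ = 109.40°  ·
  (6,7): δ = 137.36°  ·
antipodal pairs: 8

count = 8; pairs: (0,2), (0,3), (0,4), (1,3), (1,4), (1,5), (1,6), (2,7)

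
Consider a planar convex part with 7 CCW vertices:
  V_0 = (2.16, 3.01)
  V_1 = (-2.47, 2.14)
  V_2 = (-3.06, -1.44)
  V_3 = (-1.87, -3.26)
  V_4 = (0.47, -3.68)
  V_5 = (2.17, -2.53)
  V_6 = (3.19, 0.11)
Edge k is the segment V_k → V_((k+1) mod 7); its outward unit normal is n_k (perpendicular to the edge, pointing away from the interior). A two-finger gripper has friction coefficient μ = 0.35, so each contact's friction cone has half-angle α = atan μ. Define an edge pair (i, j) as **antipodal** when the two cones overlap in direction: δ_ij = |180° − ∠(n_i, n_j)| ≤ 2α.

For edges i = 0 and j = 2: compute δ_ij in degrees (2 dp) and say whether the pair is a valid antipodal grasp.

δ = 67.46°, invalid

α = atan 0.35 = 19.29°;  2α = 38.58°
edge 0: e_0 = (-4.63, -0.87);  n_0 = (-0.1847, +0.9828)
edge 2: e_2 = (+1.19, -1.82);  n_2 = (-0.8370, -0.5472)
∠(n_0, n_2) = 112.54°
δ = |180° − 112.54°| = 67.46°
67.46° > 2α = 38.58°  →  invalid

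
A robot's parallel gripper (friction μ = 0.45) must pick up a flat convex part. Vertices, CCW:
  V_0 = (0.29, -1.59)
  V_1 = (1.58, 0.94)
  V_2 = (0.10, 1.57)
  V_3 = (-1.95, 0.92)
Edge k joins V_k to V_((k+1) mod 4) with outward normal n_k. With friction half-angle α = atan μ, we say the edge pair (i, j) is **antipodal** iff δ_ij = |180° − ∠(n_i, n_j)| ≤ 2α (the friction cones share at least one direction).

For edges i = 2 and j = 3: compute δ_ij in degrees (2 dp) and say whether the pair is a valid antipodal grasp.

δ = 65.85°, invalid

α = atan 0.45 = 24.23°;  2α = 48.46°
edge 2: e_2 = (-2.05, -0.65);  n_2 = (-0.3022, +0.9532)
edge 3: e_3 = (+2.24, -2.51);  n_3 = (-0.7461, -0.6658)
∠(n_2, n_3) = 114.15°
δ = |180° − 114.15°| = 65.85°
65.85° > 2α = 48.46°  →  invalid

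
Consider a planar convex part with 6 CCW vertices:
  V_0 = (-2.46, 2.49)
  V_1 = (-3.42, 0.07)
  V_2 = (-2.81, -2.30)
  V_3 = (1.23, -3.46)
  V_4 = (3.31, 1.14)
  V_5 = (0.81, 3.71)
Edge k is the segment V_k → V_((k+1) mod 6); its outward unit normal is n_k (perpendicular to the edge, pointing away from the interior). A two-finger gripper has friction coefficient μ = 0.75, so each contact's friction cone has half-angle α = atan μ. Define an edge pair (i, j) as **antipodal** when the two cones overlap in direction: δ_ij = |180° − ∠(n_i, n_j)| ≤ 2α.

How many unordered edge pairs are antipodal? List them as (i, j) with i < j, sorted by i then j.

count = 7; pairs: (0,3), (0,4), (1,3), (1,4), (2,4), (2,5), (3,5)

α = atan 0.75 = 36.87°;  2α = 73.74°
n_0 = (-0.9295, +0.3687)
n_1 = (-0.9684, -0.2493)
n_2 = (-0.2760, -0.9612)
n_3 = (+0.9112, -0.4120)
n_4 = (+0.7168, +0.6973)
n_5 = (-0.3496, +0.9369)
  (0,1): δ = 143.93°  ·
  (0,2): δ = 84.38°  ·
  (0,3): δ = 2.69°  ✓
  (0,4): δ = 65.85°  ✓
  (0,5): δ = 132.10°  ·
  (1,2): δ = 120.45°  ·
  (1,3): δ = 38.76°  ✓
  (1,4): δ = 29.78°  ✓
  (1,5): δ = 96.03°  ·
  (2,3): δ = 98.31°  ·
  (2,4): δ = 29.77°  ✓
  (2,5): δ = 36.48°  ✓
  (3,4): δ = 111.46°  ·
  (3,5): δ = 45.21°  ✓
  (4,5): δ = 113.75°  ·
antipodal pairs: 7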